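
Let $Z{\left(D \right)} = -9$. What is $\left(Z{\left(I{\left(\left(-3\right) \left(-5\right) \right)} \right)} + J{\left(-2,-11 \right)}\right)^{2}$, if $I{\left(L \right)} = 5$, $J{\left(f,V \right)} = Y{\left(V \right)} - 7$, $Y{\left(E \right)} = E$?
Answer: $729$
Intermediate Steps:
$J{\left(f,V \right)} = -7 + V$ ($J{\left(f,V \right)} = V - 7 = -7 + V$)
$\left(Z{\left(I{\left(\left(-3\right) \left(-5\right) \right)} \right)} + J{\left(-2,-11 \right)}\right)^{2} = \left(-9 - 18\right)^{2} = \left(-27\right)^{2} = 729$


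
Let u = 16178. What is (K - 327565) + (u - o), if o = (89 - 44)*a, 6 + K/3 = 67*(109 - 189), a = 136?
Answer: -333605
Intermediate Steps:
K = -16098 (K = -18 + 3*(67*(109 - 189)) = -18 + 3*(67*(-80)) = -18 + 3*(-5360) = -18 - 16080 = -16098)
o = 6120 (o = (89 - 44)*136 = 45*136 = 6120)
(K - 327565) + (u - o) = (-16098 - 327565) + (16178 - 1*6120) = -343663 + (16178 - 6120) = -343663 + 10058 = -333605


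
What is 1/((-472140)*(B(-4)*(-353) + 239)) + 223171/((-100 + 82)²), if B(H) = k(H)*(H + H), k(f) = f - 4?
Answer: 10904119995959/15830618130 ≈ 688.80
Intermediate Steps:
k(f) = -4 + f
B(H) = 2*H*(-4 + H) (B(H) = (-4 + H)*(H + H) = (-4 + H)*(2*H) = 2*H*(-4 + H))
1/((-472140)*(B(-4)*(-353) + 239)) + 223171/((-100 + 82)²) = 1/((-472140)*((2*(-4)*(-4 - 4))*(-353) + 239)) + 223171/((-100 + 82)²) = -1/(472140*((2*(-4)*(-8))*(-353) + 239)) + 223171/((-18)²) = -1/(472140*(64*(-353) + 239)) + 223171/324 = -1/(472140*(-22592 + 239)) + 223171*(1/324) = -1/472140/(-22353) + 223171/324 = -1/472140*(-1/22353) + 223171/324 = 1/10553745420 + 223171/324 = 10904119995959/15830618130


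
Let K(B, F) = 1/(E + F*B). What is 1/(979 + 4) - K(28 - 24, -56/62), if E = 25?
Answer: -29810/651729 ≈ -0.045740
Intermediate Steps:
K(B, F) = 1/(25 + B*F) (K(B, F) = 1/(25 + F*B) = 1/(25 + B*F))
1/(979 + 4) - K(28 - 24, -56/62) = 1/(979 + 4) - 1/(25 + (28 - 24)*(-56/62)) = 1/983 - 1/(25 + 4*(-56*1/62)) = 1/983 - 1/(25 + 4*(-28/31)) = 1/983 - 1/(25 - 112/31) = 1/983 - 1/663/31 = 1/983 - 1*31/663 = 1/983 - 31/663 = -29810/651729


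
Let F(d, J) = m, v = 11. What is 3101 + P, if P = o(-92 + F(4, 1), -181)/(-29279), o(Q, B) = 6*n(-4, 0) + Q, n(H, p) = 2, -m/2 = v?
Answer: 90794281/29279 ≈ 3101.0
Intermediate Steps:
m = -22 (m = -2*11 = -22)
F(d, J) = -22
o(Q, B) = 12 + Q (o(Q, B) = 6*2 + Q = 12 + Q)
P = 102/29279 (P = (12 + (-92 - 22))/(-29279) = (12 - 114)*(-1/29279) = -102*(-1/29279) = 102/29279 ≈ 0.0034837)
3101 + P = 3101 + 102/29279 = 90794281/29279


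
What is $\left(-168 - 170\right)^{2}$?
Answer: $114244$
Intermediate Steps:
$\left(-168 - 170\right)^{2} = \left(-338\right)^{2} = 114244$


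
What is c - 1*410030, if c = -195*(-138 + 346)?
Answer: -450590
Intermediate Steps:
c = -40560 (c = -195*208 = -40560)
c - 1*410030 = -40560 - 1*410030 = -40560 - 410030 = -450590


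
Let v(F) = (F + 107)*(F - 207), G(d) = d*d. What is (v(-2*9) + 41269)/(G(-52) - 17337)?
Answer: -21244/14633 ≈ -1.4518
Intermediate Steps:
G(d) = d**2
v(F) = (-207 + F)*(107 + F) (v(F) = (107 + F)*(-207 + F) = (-207 + F)*(107 + F))
(v(-2*9) + 41269)/(G(-52) - 17337) = ((-22149 + (-2*9)**2 - (-200)*9) + 41269)/((-52)**2 - 17337) = ((-22149 + (-18)**2 - 100*(-18)) + 41269)/(2704 - 17337) = ((-22149 + 324 + 1800) + 41269)/(-14633) = (-20025 + 41269)*(-1/14633) = 21244*(-1/14633) = -21244/14633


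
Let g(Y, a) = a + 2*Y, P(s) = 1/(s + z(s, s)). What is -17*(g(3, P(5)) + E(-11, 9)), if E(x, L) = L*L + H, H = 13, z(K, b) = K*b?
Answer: -51017/30 ≈ -1700.6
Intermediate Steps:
P(s) = 1/(s + s²) (P(s) = 1/(s + s*s) = 1/(s + s²))
E(x, L) = 13 + L² (E(x, L) = L*L + 13 = L² + 13 = 13 + L²)
-17*(g(3, P(5)) + E(-11, 9)) = -17*((1/(5*(1 + 5)) + 2*3) + (13 + 9²)) = -17*(((⅕)/6 + 6) + (13 + 81)) = -17*(((⅕)*(⅙) + 6) + 94) = -17*((1/30 + 6) + 94) = -17*(181/30 + 94) = -17*3001/30 = -51017/30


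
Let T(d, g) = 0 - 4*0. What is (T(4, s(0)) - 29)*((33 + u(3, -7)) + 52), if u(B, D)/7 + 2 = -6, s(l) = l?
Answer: -841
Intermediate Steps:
T(d, g) = 0 (T(d, g) = 0 + 0 = 0)
u(B, D) = -56 (u(B, D) = -14 + 7*(-6) = -14 - 42 = -56)
(T(4, s(0)) - 29)*((33 + u(3, -7)) + 52) = (0 - 29)*((33 - 56) + 52) = -29*(-23 + 52) = -29*29 = -841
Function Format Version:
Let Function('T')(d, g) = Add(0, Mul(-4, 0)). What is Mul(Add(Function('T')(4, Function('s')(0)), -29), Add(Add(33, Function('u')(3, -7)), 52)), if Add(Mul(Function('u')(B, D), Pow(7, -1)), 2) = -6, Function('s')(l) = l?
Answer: -841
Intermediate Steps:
Function('T')(d, g) = 0 (Function('T')(d, g) = Add(0, 0) = 0)
Function('u')(B, D) = -56 (Function('u')(B, D) = Add(-14, Mul(7, -6)) = Add(-14, -42) = -56)
Mul(Add(Function('T')(4, Function('s')(0)), -29), Add(Add(33, Function('u')(3, -7)), 52)) = Mul(Add(0, -29), Add(Add(33, -56), 52)) = Mul(-29, Add(-23, 52)) = Mul(-29, 29) = -841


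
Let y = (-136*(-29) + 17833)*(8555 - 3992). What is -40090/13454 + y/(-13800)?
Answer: -222909396959/30944200 ≈ -7203.6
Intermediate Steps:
y = 99368451 (y = (3944 + 17833)*4563 = 21777*4563 = 99368451)
-40090/13454 + y/(-13800) = -40090/13454 + 99368451/(-13800) = -40090*1/13454 + 99368451*(-1/13800) = -20045/6727 - 33122817/4600 = -222909396959/30944200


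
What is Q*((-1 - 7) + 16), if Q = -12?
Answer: -96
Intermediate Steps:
Q*((-1 - 7) + 16) = -12*((-1 - 7) + 16) = -12*(-8 + 16) = -12*8 = -96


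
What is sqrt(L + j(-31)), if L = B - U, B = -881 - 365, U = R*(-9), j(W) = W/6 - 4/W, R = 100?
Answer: I*sqrt(12144498)/186 ≈ 18.736*I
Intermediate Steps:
j(W) = -4/W + W/6 (j(W) = W*(1/6) - 4/W = W/6 - 4/W = -4/W + W/6)
U = -900 (U = 100*(-9) = -900)
B = -1246
L = -346 (L = -1246 - 1*(-900) = -1246 + 900 = -346)
sqrt(L + j(-31)) = sqrt(-346 + (-4/(-31) + (1/6)*(-31))) = sqrt(-346 + (-4*(-1/31) - 31/6)) = sqrt(-346 + (4/31 - 31/6)) = sqrt(-346 - 937/186) = sqrt(-65293/186) = I*sqrt(12144498)/186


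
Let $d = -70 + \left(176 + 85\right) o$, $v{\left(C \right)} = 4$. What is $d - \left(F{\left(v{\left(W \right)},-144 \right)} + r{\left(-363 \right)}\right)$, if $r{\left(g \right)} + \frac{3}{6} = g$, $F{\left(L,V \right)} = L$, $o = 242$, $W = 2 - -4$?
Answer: $\frac{126903}{2} \approx 63452.0$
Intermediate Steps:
$W = 6$ ($W = 2 + 4 = 6$)
$r{\left(g \right)} = - \frac{1}{2} + g$
$d = 63092$ ($d = -70 + \left(176 + 85\right) 242 = -70 + 261 \cdot 242 = -70 + 63162 = 63092$)
$d - \left(F{\left(v{\left(W \right)},-144 \right)} + r{\left(-363 \right)}\right) = 63092 - \left(4 - \frac{727}{2}\right) = 63092 - - \frac{719}{2} = 63092 + \frac{719}{2} = \frac{126903}{2}$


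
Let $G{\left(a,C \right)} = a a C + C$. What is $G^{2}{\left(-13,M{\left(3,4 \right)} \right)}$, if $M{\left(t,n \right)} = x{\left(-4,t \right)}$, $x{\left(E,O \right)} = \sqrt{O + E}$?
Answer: $-28900$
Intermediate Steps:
$x{\left(E,O \right)} = \sqrt{E + O}$
$M{\left(t,n \right)} = \sqrt{-4 + t}$
$G{\left(a,C \right)} = C + C a^{2}$ ($G{\left(a,C \right)} = a^{2} C + C = C a^{2} + C = C + C a^{2}$)
$G^{2}{\left(-13,M{\left(3,4 \right)} \right)} = \left(\sqrt{-4 + 3} \left(1 + \left(-13\right)^{2}\right)\right)^{2} = \left(\sqrt{-1} \left(1 + 169\right)\right)^{2} = \left(i 170\right)^{2} = \left(170 i\right)^{2} = -28900$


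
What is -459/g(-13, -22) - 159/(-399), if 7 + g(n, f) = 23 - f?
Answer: -3107/266 ≈ -11.680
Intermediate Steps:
g(n, f) = 16 - f (g(n, f) = -7 + (23 - f) = 16 - f)
-459/g(-13, -22) - 159/(-399) = -459/(16 - 1*(-22)) - 159/(-399) = -459/(16 + 22) - 159*(-1/399) = -459/38 + 53/133 = -3107/266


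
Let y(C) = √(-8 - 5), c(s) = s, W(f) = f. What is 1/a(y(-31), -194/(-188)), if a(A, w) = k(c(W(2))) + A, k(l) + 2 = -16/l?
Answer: -10/113 - I*√13/113 ≈ -0.088496 - 0.031908*I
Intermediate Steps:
k(l) = -2 - 16/l
y(C) = I*√13 (y(C) = √(-13) = I*√13)
a(A, w) = -10 + A (a(A, w) = (-2 - 16/2) + A = (-2 - 16*½) + A = (-2 - 8) + A = -10 + A)
1/a(y(-31), -194/(-188)) = 1/(-10 + I*√13)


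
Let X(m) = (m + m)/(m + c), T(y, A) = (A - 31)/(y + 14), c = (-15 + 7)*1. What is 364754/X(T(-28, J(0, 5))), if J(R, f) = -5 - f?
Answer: -12948767/41 ≈ -3.1582e+5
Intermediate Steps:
c = -8 (c = -8*1 = -8)
T(y, A) = (-31 + A)/(14 + y)
X(m) = 2*m/(-8 + m) (X(m) = (m + m)/(m - 8) = (2*m)/(-8 + m) = 2*m/(-8 + m))
364754/X(T(-28, J(0, 5))) = 364754/((2*((-31 + (-5 - 1*5))/(14 - 28))/(-8 + (-31 + (-5 - 1*5))/(14 - 28)))) = 364754/((2*((-31 + (-5 - 5))/(-14))/(-8 + (-31 + (-5 - 5))/(-14)))) = 364754/((2*(-(-31 - 10)/14)/(-8 - (-31 - 10)/14))) = 364754/((2*(-1/14*(-41))/(-8 - 1/14*(-41)))) = 364754/((2*(41/14)/(-8 + 41/14))) = 364754/((2*(41/14)/(-71/14))) = 364754/((2*(41/14)*(-14/71))) = 364754/(-82/71) = 364754*(-71/82) = -12948767/41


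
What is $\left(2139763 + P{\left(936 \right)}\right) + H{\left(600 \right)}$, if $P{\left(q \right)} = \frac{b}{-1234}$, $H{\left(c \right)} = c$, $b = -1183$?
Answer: $\frac{2641209125}{1234} \approx 2.1404 \cdot 10^{6}$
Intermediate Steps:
$P{\left(q \right)} = \frac{1183}{1234}$ ($P{\left(q \right)} = - \frac{1183}{-1234} = \left(-1183\right) \left(- \frac{1}{1234}\right) = \frac{1183}{1234}$)
$\left(2139763 + P{\left(936 \right)}\right) + H{\left(600 \right)} = \left(2139763 + \frac{1183}{1234}\right) + 600 = \frac{2640468725}{1234} + 600 = \frac{2641209125}{1234}$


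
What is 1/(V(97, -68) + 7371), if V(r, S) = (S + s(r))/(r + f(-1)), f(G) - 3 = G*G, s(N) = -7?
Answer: 101/744396 ≈ 0.00013568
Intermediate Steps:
f(G) = 3 + G² (f(G) = 3 + G*G = 3 + G²)
V(r, S) = (-7 + S)/(4 + r) (V(r, S) = (S - 7)/(r + (3 + (-1)²)) = (-7 + S)/(r + (3 + 1)) = (-7 + S)/(r + 4) = (-7 + S)/(4 + r))
1/(V(97, -68) + 7371) = 1/((-7 - 68)/(4 + 97) + 7371) = 1/(-75/101 + 7371) = 1/(744396/101) = 101/744396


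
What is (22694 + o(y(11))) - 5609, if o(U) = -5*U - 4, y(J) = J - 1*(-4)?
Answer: 17006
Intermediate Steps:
y(J) = 4 + J (y(J) = J + 4 = 4 + J)
o(U) = -4 - 5*U
(22694 + o(y(11))) - 5609 = (22694 + (-4 - 5*(4 + 11))) - 5609 = (22694 + (-4 - 5*15)) - 5609 = (22694 + (-4 - 75)) - 5609 = (22694 - 79) - 5609 = 22615 - 5609 = 17006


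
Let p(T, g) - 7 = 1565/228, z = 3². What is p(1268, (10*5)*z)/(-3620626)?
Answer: -3161/825502728 ≈ -3.8292e-6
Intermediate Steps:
z = 9
p(T, g) = 3161/228 (p(T, g) = 7 + 1565/228 = 3161/228)
p(1268, (10*5)*z)/(-3620626) = (3161/228)/(-3620626) = (3161/228)*(-1/3620626) = -3161/825502728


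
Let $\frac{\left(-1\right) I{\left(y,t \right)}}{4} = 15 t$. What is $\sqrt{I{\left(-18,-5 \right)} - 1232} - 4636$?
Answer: $-4636 + 2 i \sqrt{233} \approx -4636.0 + 30.529 i$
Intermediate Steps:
$I{\left(y,t \right)} = - 60 t$ ($I{\left(y,t \right)} = - 4 \cdot 15 t = - 60 t$)
$\sqrt{I{\left(-18,-5 \right)} - 1232} - 4636 = \sqrt{\left(-60\right) \left(-5\right) - 1232} - 4636 = \sqrt{300 - 1232} - 4636 = \sqrt{-932} - 4636 = 2 i \sqrt{233} - 4636 = -4636 + 2 i \sqrt{233}$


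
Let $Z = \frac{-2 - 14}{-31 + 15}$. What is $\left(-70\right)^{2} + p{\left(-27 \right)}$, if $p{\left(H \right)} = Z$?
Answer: $4901$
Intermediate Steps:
$Z = 1$ ($Z = - \frac{16}{-16} = \left(-16\right) \left(- \frac{1}{16}\right) = 1$)
$p{\left(H \right)} = 1$
$\left(-70\right)^{2} + p{\left(-27 \right)} = \left(-70\right)^{2} + 1 = 4900 + 1 = 4901$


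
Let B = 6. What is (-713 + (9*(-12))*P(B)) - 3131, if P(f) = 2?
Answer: -4060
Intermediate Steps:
(-713 + (9*(-12))*P(B)) - 3131 = (-713 + (9*(-12))*2) - 3131 = (-713 - 108*2) - 3131 = (-713 - 216) - 3131 = -929 - 3131 = -4060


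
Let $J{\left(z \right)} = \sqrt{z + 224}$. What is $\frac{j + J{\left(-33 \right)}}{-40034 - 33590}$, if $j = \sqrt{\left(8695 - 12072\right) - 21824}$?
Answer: $- \frac{\sqrt{191}}{73624} - \frac{i \sqrt{25201}}{73624} \approx -0.00018771 - 0.0021562 i$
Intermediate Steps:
$J{\left(z \right)} = \sqrt{224 + z}$
$j = i \sqrt{25201}$ ($j = \sqrt{-3377 - 21824} = \sqrt{-25201} = i \sqrt{25201} \approx 158.75 i$)
$\frac{j + J{\left(-33 \right)}}{-40034 - 33590} = \frac{i \sqrt{25201} + \sqrt{224 - 33}}{-40034 - 33590} = \frac{i \sqrt{25201} + \sqrt{191}}{-73624} = \left(\sqrt{191} + i \sqrt{25201}\right) \left(- \frac{1}{73624}\right) = - \frac{\sqrt{191}}{73624} - \frac{i \sqrt{25201}}{73624}$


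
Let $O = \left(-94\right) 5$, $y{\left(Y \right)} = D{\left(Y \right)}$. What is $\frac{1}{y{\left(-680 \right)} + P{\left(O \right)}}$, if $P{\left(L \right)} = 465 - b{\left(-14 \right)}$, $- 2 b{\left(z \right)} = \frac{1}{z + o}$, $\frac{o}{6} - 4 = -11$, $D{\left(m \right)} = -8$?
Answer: $\frac{112}{51183} \approx 0.0021882$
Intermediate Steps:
$o = -42$ ($o = 24 + 6 \left(-11\right) = 24 - 66 = -42$)
$y{\left(Y \right)} = -8$
$O = -470$
$b{\left(z \right)} = - \frac{1}{2 \left(-42 + z\right)}$ ($b{\left(z \right)} = - \frac{1}{2 \left(z - 42\right)} = - \frac{1}{2 \left(-42 + z\right)}$)
$P{\left(L \right)} = \frac{52079}{112}$ ($P{\left(L \right)} = 465 - - \frac{1}{-84 + 2 \left(-14\right)} = 465 - - \frac{1}{-84 - 28} = 465 - - \frac{1}{-112} = 465 - \left(-1\right) \left(- \frac{1}{112}\right) = 465 - \frac{1}{112} = \frac{52079}{112}$)
$\frac{1}{y{\left(-680 \right)} + P{\left(O \right)}} = \frac{1}{-8 + \frac{52079}{112}} = \frac{1}{\frac{51183}{112}} = \frac{112}{51183}$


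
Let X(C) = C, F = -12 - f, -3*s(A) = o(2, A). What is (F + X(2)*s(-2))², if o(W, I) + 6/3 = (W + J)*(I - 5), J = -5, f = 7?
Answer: 9025/9 ≈ 1002.8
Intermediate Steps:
o(W, I) = -2 + (-5 + I)*(-5 + W) (o(W, I) = -2 + (W - 5)*(I - 5) = -2 + (-5 + W)*(-5 + I) = -2 + (-5 + I)*(-5 + W))
s(A) = -13/3 + A (s(A) = -(23 - 5*A - 5*2 + A*2)/3 = -(23 - 5*A - 10 + 2*A)/3 = -(13 - 3*A)/3 = -13/3 + A)
F = -19 (F = -12 - 1*7 = -12 - 7 = -19)
(F + X(2)*s(-2))² = (-19 + 2*(-13/3 - 2))² = (-19 + 2*(-19/3))² = (-19 - 38/3)² = (-95/3)² = 9025/9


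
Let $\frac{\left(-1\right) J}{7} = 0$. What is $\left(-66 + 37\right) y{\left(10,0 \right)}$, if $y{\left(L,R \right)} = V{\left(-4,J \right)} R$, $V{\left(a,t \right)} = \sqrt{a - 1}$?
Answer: $0$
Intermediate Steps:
$J = 0$ ($J = \left(-7\right) 0 = 0$)
$V{\left(a,t \right)} = \sqrt{-1 + a}$
$y{\left(L,R \right)} = i R \sqrt{5}$ ($y{\left(L,R \right)} = \sqrt{-1 - 4} R = \sqrt{-5} R = i \sqrt{5} R = i R \sqrt{5}$)
$\left(-66 + 37\right) y{\left(10,0 \right)} = \left(-66 + 37\right) i 0 \sqrt{5} = \left(-29\right) 0 = 0$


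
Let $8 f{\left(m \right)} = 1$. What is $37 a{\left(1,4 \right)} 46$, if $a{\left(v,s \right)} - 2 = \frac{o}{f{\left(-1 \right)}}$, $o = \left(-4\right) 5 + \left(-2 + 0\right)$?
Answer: $-296148$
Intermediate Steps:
$f{\left(m \right)} = \frac{1}{8}$ ($f{\left(m \right)} = \frac{1}{8} \cdot 1 = \frac{1}{8}$)
$o = -22$ ($o = -20 - 2 = -22$)
$a{\left(v,s \right)} = -174$ ($a{\left(v,s \right)} = 2 - 22 \frac{1}{\frac{1}{8}} = 2 - 176 = -174$)
$37 a{\left(1,4 \right)} 46 = 37 \left(-174\right) 46 = \left(-6438\right) 46 = -296148$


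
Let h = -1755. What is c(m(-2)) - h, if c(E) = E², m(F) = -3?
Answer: 1764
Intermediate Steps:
c(m(-2)) - h = (-3)² - 1*(-1755) = 9 + 1755 = 1764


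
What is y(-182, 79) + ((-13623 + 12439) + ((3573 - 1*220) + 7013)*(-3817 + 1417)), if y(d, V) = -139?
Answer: -24879723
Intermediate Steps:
y(-182, 79) + ((-13623 + 12439) + ((3573 - 1*220) + 7013)*(-3817 + 1417)) = -139 + ((-13623 + 12439) + ((3573 - 1*220) + 7013)*(-3817 + 1417)) = -139 + (-1184 + ((3573 - 220) + 7013)*(-2400)) = -139 + (-1184 + (3353 + 7013)*(-2400)) = -139 + (-1184 + 10366*(-2400)) = -139 + (-1184 - 24878400) = -139 - 24879584 = -24879723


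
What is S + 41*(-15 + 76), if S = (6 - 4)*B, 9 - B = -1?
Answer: 2521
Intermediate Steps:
B = 10 (B = 9 - 1*(-1) = 9 + 1 = 10)
S = 20 (S = (6 - 4)*10 = 2*10 = 20)
S + 41*(-15 + 76) = 20 + 41*(-15 + 76) = 20 + 41*61 = 20 + 2501 = 2521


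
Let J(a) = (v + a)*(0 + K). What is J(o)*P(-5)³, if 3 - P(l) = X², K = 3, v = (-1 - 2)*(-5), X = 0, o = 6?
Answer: 1701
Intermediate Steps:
v = 15 (v = -3*(-5) = 15)
P(l) = 3 (P(l) = 3 - 1*0² = 3 - 1*0 = 3 + 0 = 3)
J(a) = 45 + 3*a (J(a) = (15 + a)*(0 + 3) = (15 + a)*3 = 45 + 3*a)
J(o)*P(-5)³ = (45 + 3*6)*3³ = (45 + 18)*27 = 63*27 = 1701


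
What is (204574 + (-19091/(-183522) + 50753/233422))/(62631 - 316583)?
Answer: -2190892392494621/2719703533166592 ≈ -0.80556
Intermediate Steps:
(204574 + (-19091/(-183522) + 50753/233422))/(62631 - 316583) = (204574 + (-19091*(-1/183522) + 50753*(1/233422)))/(-253952) = (204574 + (19091/183522 + 50753/233422))*(-1/253952) = (204574 + 3442637867/10709518071)*(-1/253952) = (2190892392494621/10709518071)*(-1/253952) = -2190892392494621/2719703533166592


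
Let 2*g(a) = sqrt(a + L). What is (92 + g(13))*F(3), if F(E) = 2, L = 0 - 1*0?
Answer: 184 + sqrt(13) ≈ 187.61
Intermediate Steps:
L = 0 (L = 0 + 0 = 0)
g(a) = sqrt(a)/2 (g(a) = sqrt(a + 0)/2 = sqrt(a)/2)
(92 + g(13))*F(3) = (92 + sqrt(13)/2)*2 = 184 + sqrt(13)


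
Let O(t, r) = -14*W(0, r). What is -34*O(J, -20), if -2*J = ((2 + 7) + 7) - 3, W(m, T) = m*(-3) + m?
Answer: 0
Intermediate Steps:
W(m, T) = -2*m (W(m, T) = -3*m + m = -2*m)
J = -13/2 (J = -(((2 + 7) + 7) - 3)/2 = -((9 + 7) - 3)/2 = -(16 - 3)/2 = -½*13 = -13/2 ≈ -6.5000)
O(t, r) = 0 (O(t, r) = -(-28)*0 = -14*0 = 0)
-34*O(J, -20) = -34*0 = 0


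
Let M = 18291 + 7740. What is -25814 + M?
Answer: 217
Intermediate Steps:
M = 26031
-25814 + M = -25814 + 26031 = 217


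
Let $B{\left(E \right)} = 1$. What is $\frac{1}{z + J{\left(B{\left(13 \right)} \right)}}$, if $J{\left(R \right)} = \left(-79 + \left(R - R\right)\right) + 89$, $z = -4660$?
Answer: $- \frac{1}{4650} \approx -0.00021505$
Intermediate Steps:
$J{\left(R \right)} = 10$ ($J{\left(R \right)} = \left(-79 + 0\right) + 89 = -79 + 89 = 10$)
$\frac{1}{z + J{\left(B{\left(13 \right)} \right)}} = \frac{1}{-4660 + 10} = \frac{1}{-4650} = - \frac{1}{4650}$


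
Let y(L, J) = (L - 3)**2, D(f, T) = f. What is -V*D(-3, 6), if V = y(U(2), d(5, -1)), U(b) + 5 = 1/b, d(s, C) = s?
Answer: 675/4 ≈ 168.75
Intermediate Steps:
U(b) = -5 + 1/b
y(L, J) = (-3 + L)**2
V = 225/4 (V = (-3 + (-5 + 1/2))**2 = (-3 - 9/2)**2 = (-15/2)**2 = 225/4 ≈ 56.250)
-V*D(-3, 6) = -225*(-3)/4 = -1*(-675/4) = 675/4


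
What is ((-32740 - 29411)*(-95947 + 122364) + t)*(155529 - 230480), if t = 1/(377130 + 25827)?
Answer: 49586990720300132518/402957 ≈ 1.2306e+14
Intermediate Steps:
t = 1/402957 ≈ 2.4817e-6
((-32740 - 29411)*(-95947 + 122364) + t)*(155529 - 230480) = ((-32740 - 29411)*(-95947 + 122364) + 1/402957)*(155529 - 230480) = (-62151*26417 + 1/402957)*(-74951) = (-1641842967 + 1/402957)*(-74951) = -661592116453418/402957*(-74951) = 49586990720300132518/402957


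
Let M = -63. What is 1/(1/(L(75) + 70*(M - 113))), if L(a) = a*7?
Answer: -11795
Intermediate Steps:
L(a) = 7*a
1/(1/(L(75) + 70*(M - 113))) = 1/(1/(7*75 + 70*(-63 - 113))) = 1/(1/(525 + 70*(-176))) = 1/(1/(525 - 12320)) = 1/(1/(-11795)) = 1/(-1/11795) = -11795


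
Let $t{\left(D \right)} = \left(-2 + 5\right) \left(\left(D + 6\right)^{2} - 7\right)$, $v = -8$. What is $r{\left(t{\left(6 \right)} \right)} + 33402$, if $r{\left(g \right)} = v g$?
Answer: $30114$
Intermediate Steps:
$t{\left(D \right)} = -21 + 3 \left(6 + D\right)^{2}$ ($t{\left(D \right)} = 3 \left(\left(6 + D\right)^{2} - 7\right) = 3 \left(-7 + \left(6 + D\right)^{2}\right) = -21 + 3 \left(6 + D\right)^{2}$)
$r{\left(g \right)} = - 8 g$
$r{\left(t{\left(6 \right)} \right)} + 33402 = - 8 \left(-21 + 3 \left(6 + 6\right)^{2}\right) + 33402 = - 8 \left(-21 + 3 \cdot 12^{2}\right) + 33402 = - 8 \left(-21 + 3 \cdot 144\right) + 33402 = - 8 \left(-21 + 432\right) + 33402 = \left(-8\right) 411 + 33402 = -3288 + 33402 = 30114$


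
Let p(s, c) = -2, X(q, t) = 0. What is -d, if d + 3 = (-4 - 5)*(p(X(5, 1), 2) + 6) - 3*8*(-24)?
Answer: -537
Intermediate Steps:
d = 537 (d = -3 + ((-4 - 5)*(-2 + 6) - 3*8*(-24)) = -3 + (-9*4 - 24*(-24)) = -3 + (-36 + 576) = -3 + 540 = 537)
-d = -1*537 = -537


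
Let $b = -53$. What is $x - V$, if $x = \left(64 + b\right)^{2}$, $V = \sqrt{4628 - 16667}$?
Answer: $121 - i \sqrt{12039} \approx 121.0 - 109.72 i$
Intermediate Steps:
$V = i \sqrt{12039}$ ($V = \sqrt{-12039} = i \sqrt{12039} \approx 109.72 i$)
$x = 121$ ($x = \left(64 - 53\right)^{2} = 11^{2} = 121$)
$x - V = 121 - i \sqrt{12039}$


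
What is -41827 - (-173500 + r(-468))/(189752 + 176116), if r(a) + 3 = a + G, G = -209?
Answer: -1275248888/30489 ≈ -41827.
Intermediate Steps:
r(a) = -212 + a (r(a) = -3 + (a - 209) = -3 + (-209 + a) = -212 + a)
-41827 - (-173500 + r(-468))/(189752 + 176116) = -41827 - (-173500 + (-212 - 468))/(189752 + 176116) = -41827 - (-173500 - 680)/365868 = -41827 - (-174180)/365868 = -41827 - 1*(-14515/30489) = -41827 + 14515/30489 = -1275248888/30489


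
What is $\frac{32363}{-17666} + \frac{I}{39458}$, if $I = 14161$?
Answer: $- \frac{256702757}{174266257} \approx -1.473$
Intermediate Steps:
$\frac{32363}{-17666} + \frac{I}{39458} = \frac{32363}{-17666} + \frac{14161}{39458} = 32363 \left(- \frac{1}{17666}\right) + 14161 \cdot \frac{1}{39458} = - \frac{32363}{17666} + \frac{14161}{39458} = - \frac{256702757}{174266257}$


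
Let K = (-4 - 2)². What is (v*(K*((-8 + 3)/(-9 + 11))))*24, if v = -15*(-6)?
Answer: -194400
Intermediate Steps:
K = 36 (K = (-6)² = 36)
v = 90
(v*(K*((-8 + 3)/(-9 + 11))))*24 = (90*(36*((-8 + 3)/(-9 + 11))))*24 = (90*(36*(-5/2)))*24 = (90*(-90))*24 = -8100*24 = -194400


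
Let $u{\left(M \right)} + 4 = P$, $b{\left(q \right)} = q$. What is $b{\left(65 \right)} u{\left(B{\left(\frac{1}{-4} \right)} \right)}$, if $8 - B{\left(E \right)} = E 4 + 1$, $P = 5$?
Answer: $65$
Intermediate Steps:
$B{\left(E \right)} = 7 - 4 E$ ($B{\left(E \right)} = 8 - \left(E 4 + 1\right) = 8 - \left(4 E + 1\right) = 8 - \left(1 + 4 E\right) = 7 - 4 E$)
$u{\left(M \right)} = 1$ ($u{\left(M \right)} = -4 + 5 = 1$)
$b{\left(65 \right)} u{\left(B{\left(\frac{1}{-4} \right)} \right)} = 65 \cdot 1 = 65$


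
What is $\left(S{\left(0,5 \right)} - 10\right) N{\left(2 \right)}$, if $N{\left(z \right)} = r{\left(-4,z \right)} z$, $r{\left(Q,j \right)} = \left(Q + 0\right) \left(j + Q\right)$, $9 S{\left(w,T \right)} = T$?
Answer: $- \frac{1360}{9} \approx -151.11$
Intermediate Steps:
$S{\left(w,T \right)} = \frac{T}{9}$
$r{\left(Q,j \right)} = Q \left(Q + j\right)$
$N{\left(z \right)} = z \left(16 - 4 z\right)$ ($N{\left(z \right)} = - 4 \left(-4 + z\right) z = \left(16 - 4 z\right) z = z \left(16 - 4 z\right)$)
$\left(S{\left(0,5 \right)} - 10\right) N{\left(2 \right)} = \left(\frac{1}{9} \cdot 5 - 10\right) 4 \cdot 2 \left(4 - 2\right) = \left(\frac{5}{9} - 10\right) 4 \cdot 2 \left(4 - 2\right) = - \frac{85 \cdot 4 \cdot 2 \cdot 2}{9} = \left(- \frac{85}{9}\right) 16 = - \frac{1360}{9}$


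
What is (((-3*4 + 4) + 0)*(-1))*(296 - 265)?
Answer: 248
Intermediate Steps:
(((-3*4 + 4) + 0)*(-1))*(296 - 265) = (((-12 + 4) + 0)*(-1))*31 = ((-8 + 0)*(-1))*31 = -8*(-1)*31 = 8*31 = 248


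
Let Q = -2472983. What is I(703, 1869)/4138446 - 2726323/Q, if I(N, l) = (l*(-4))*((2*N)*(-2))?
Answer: 10545175884559/1705717767403 ≈ 6.1823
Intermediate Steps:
I(N, l) = 16*N*l (I(N, l) = (-4*l)*(-4*N) = 16*N*l)
I(703, 1869)/4138446 - 2726323/Q = (16*703*1869)/4138446 - 2726323/(-2472983) = 21022512*(1/4138446) - 2726323*(-1/2472983) = 3503752/689741 + 2726323/2472983 = 10545175884559/1705717767403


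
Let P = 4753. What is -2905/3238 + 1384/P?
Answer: -9326073/15390214 ≈ -0.60597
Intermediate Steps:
-2905/3238 + 1384/P = -2905/3238 + 1384/4753 = -9326073/15390214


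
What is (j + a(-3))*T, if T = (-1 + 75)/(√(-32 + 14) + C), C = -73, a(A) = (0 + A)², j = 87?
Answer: -518592/5347 - 21312*I*√2/5347 ≈ -96.987 - 5.6368*I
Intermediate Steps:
a(A) = A²
T = 74/(-73 + 3*I*√2) (T = (-1 + 75)/(√(-32 + 14) - 73) = 74/(√(-18) - 73) = 74/(3*I*√2 - 73) = 74/(-73 + 3*I*√2) ≈ -1.0103 - 0.058716*I)
(j + a(-3))*T = (87 + (-3)²)*(-5402/5347 - 222*I*√2/5347) = (87 + 9)*(-5402/5347 - 222*I*√2/5347) = 96*(-5402/5347 - 222*I*√2/5347) = -518592/5347 - 21312*I*√2/5347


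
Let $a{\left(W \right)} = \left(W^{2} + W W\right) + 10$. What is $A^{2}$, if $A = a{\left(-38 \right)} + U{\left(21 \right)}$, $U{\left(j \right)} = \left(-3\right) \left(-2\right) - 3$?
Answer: $8415801$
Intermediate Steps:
$a{\left(W \right)} = 10 + 2 W^{2}$ ($a{\left(W \right)} = \left(W^{2} + W^{2}\right) + 10 = 2 W^{2} + 10 = 10 + 2 W^{2}$)
$U{\left(j \right)} = 3$ ($U{\left(j \right)} = 6 - 3 = 3$)
$A = 2901$ ($A = \left(10 + 2 \left(-38\right)^{2}\right) + 3 = \left(10 + 2 \cdot 1444\right) + 3 = \left(10 + 2888\right) + 3 = 2898 + 3 = 2901$)
$A^{2} = 2901^{2} = 8415801$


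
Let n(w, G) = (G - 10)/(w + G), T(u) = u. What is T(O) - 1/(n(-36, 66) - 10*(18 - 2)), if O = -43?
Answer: -101981/2372 ≈ -42.994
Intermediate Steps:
n(w, G) = (-10 + G)/(G + w)
T(O) - 1/(n(-36, 66) - 10*(18 - 2)) = -43 - 1/((-10 + 66)/(66 - 36) - 10*(18 - 2)) = -43 - 1/(56/30 - 10*16) = -43 - 1/((1/30)*56 - 160) = -43 - 1/(28/15 - 160) = -43 - 1/(-2372/15) = -43 - 1*(-15/2372) = -43 + 15/2372 = -101981/2372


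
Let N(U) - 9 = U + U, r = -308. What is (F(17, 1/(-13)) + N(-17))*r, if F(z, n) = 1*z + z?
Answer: -2772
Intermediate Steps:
F(z, n) = 2*z (F(z, n) = z + z = 2*z)
N(U) = 9 + 2*U (N(U) = 9 + (U + U) = 9 + 2*U)
(F(17, 1/(-13)) + N(-17))*r = (2*17 + (9 + 2*(-17)))*(-308) = (34 + (9 - 34))*(-308) = (34 - 25)*(-308) = 9*(-308) = -2772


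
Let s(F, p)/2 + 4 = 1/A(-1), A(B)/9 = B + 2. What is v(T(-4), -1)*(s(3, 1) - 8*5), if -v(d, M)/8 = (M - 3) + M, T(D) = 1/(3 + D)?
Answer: -17200/9 ≈ -1911.1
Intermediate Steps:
A(B) = 18 + 9*B (A(B) = 9*(B + 2) = 9*(2 + B) = 18 + 9*B)
s(F, p) = -70/9 (s(F, p) = -8 + 2/(18 + 9*(-1)) = -8 + 2/(18 - 9) = -8 + 2/9 = -70/9)
v(d, M) = 24 - 16*M (v(d, M) = -8*((M - 3) + M) = -8*((-3 + M) + M) = -8*(-3 + 2*M) = 24 - 16*M)
v(T(-4), -1)*(s(3, 1) - 8*5) = (24 - 16*(-1))*(-70/9 - 8*5) = (24 + 16)*(-70/9 - 40) = 40*(-430/9) = -17200/9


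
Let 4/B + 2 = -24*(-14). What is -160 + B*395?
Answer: -25930/167 ≈ -155.27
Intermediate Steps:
B = 2/167 (B = 4/(-2 - 24*(-14)) = 4/(-2 + 336) = 4/334 = 4*(1/334) = 2/167 ≈ 0.011976)
-160 + B*395 = -160 + (2/167)*395 = -160 + 790/167 = -25930/167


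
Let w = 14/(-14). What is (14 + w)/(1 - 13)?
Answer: -13/12 ≈ -1.0833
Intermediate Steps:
w = -1 (w = 14*(-1/14) = -1)
(14 + w)/(1 - 13) = (14 - 1)/(1 - 13) = 13/(-12) = 13*(-1/12) = -13/12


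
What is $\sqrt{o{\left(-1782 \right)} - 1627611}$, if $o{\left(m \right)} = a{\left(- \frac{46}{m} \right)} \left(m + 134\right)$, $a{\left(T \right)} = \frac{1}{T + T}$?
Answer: $\frac{i \sqrt{877892451}}{23} \approx 1288.2 i$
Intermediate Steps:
$a{\left(T \right)} = \frac{1}{2 T}$
$o{\left(m \right)} = - \frac{m \left(134 + m\right)}{92}$ ($o{\left(m \right)} = \frac{1}{2 \left(- \frac{46}{m}\right)} \left(m + 134\right) = \frac{\left(- \frac{1}{46}\right) m}{2} \left(134 + m\right) = - \frac{m}{92} \left(134 + m\right) = - \frac{m \left(134 + m\right)}{92}$)
$\sqrt{o{\left(-1782 \right)} - 1627611} = \sqrt{\left(- \frac{1}{92}\right) \left(-1782\right) \left(134 - 1782\right) - 1627611} = \sqrt{\left(- \frac{1}{92}\right) \left(-1782\right) \left(-1648\right) - 1627611} = \sqrt{- \frac{734184}{23} - 1627611} = \sqrt{- \frac{38169237}{23}} = \frac{i \sqrt{877892451}}{23}$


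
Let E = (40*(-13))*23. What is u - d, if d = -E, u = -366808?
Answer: -378768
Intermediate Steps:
E = -11960 (E = -520*23 = -11960)
d = 11960 (d = -1*(-11960) = 11960)
u - d = -366808 - 1*11960 = -366808 - 11960 = -378768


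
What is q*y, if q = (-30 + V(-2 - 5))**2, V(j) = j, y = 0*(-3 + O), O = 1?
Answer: 0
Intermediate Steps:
y = 0 (y = 0*(-3 + 1) = 0*(-2) = 0)
q = 1369 (q = (-30 + (-2 - 5))**2 = (-30 - 7)**2 = (-37)**2 = 1369)
q*y = 1369*0 = 0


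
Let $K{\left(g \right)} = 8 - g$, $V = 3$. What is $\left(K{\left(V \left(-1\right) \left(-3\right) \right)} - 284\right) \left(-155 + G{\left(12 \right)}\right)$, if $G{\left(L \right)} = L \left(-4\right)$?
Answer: $57855$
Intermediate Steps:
$G{\left(L \right)} = - 4 L$
$\left(K{\left(V \left(-1\right) \left(-3\right) \right)} - 284\right) \left(-155 + G{\left(12 \right)}\right) = \left(\left(8 - 3 \left(-1\right) \left(-3\right)\right) - 284\right) \left(-155 - 48\right) = \left(\left(8 - \left(-3\right) \left(-3\right)\right) - 284\right) \left(-155 - 48\right) = \left(\left(8 - 9\right) - 284\right) \left(-203\right) = \left(-1 - 284\right) \left(-203\right) = \left(-285\right) \left(-203\right) = 57855$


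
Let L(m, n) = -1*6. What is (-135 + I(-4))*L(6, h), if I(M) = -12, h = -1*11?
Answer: 882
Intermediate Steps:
h = -11
L(m, n) = -6
(-135 + I(-4))*L(6, h) = (-135 - 12)*(-6) = -147*(-6) = 882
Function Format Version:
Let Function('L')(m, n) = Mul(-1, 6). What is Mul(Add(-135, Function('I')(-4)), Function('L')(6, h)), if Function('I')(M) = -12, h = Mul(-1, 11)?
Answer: 882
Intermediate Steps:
h = -11
Function('L')(m, n) = -6
Mul(Add(-135, Function('I')(-4)), Function('L')(6, h)) = Mul(Add(-135, -12), -6) = Mul(-147, -6) = 882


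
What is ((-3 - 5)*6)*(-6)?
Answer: 288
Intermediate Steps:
((-3 - 5)*6)*(-6) = -8*6*(-6) = -48*(-6) = 288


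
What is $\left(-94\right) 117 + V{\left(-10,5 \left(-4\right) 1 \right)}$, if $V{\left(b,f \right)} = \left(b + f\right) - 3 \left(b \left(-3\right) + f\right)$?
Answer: $-11058$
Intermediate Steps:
$V{\left(b,f \right)} = - 2 f + 10 b$ ($V{\left(b,f \right)} = \left(b + f\right) - 3 \left(- 3 b + f\right) = \left(b + f\right) - 3 \left(f - 3 b\right) = \left(b + f\right) + \left(- 3 f + 9 b\right) = - 2 f + 10 b$)
$\left(-94\right) 117 + V{\left(-10,5 \left(-4\right) 1 \right)} = \left(-94\right) 117 - \left(100 + 2 \cdot 5 \left(-4\right) 1\right) = -10998 - \left(100 + 2 \left(\left(-20\right) 1\right)\right) = -10998 - 60 = -11058$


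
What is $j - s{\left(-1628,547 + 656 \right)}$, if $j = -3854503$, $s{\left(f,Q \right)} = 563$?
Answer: $-3855066$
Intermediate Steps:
$j - s{\left(-1628,547 + 656 \right)} = -3854503 - 563 = -3855066$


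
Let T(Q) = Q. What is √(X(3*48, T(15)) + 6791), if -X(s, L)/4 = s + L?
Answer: √6155 ≈ 78.454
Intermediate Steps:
X(s, L) = -4*L - 4*s (X(s, L) = -4*(s + L) = -4*(L + s) = -4*L - 4*s)
√(X(3*48, T(15)) + 6791) = √((-4*15 - 12*48) + 6791) = √((-60 - 4*144) + 6791) = √((-60 - 576) + 6791) = √(-636 + 6791) = √6155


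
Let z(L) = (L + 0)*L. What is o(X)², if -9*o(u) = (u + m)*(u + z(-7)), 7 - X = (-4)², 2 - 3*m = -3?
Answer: 774400/729 ≈ 1062.3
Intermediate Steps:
m = 5/3 (m = ⅔ - ⅓*(-3) = ⅔ + 1 = 5/3 ≈ 1.6667)
z(L) = L² (z(L) = L*L = L²)
X = -9 (X = 7 - 1*(-4)² = 7 - 1*16 = 7 - 16 = -9)
o(u) = -(49 + u)*(5/3 + u)/9 (o(u) = -(u + 5/3)*(u + (-7)²)/9 = -(5/3 + u)*(u + 49)/9 = -(5/3 + u)*(49 + u)/9 = -(49 + u)*(5/3 + u)/9)
o(X)² = (-245/27 - 152/27*(-9) - ⅑*(-9)²)² = (-245/27 + 152/3 - ⅑*81)² = (-245/27 + 152/3 - 9)² = (880/27)² = 774400/729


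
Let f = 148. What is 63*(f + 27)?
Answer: 11025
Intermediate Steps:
63*(f + 27) = 63*(148 + 27) = 63*175 = 11025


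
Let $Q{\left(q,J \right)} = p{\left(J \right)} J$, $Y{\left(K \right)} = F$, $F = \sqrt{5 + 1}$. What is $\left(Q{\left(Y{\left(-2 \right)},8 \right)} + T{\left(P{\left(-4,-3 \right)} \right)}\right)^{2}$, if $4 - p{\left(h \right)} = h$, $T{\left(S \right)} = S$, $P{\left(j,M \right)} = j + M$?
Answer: $1521$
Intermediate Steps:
$P{\left(j,M \right)} = M + j$
$F = \sqrt{6} \approx 2.4495$
$p{\left(h \right)} = 4 - h$
$Y{\left(K \right)} = \sqrt{6}$
$Q{\left(q,J \right)} = J \left(4 - J\right)$ ($Q{\left(q,J \right)} = \left(4 - J\right) J = J \left(4 - J\right)$)
$\left(Q{\left(Y{\left(-2 \right)},8 \right)} + T{\left(P{\left(-4,-3 \right)} \right)}\right)^{2} = \left(8 \left(4 - 8\right) - 7\right)^{2} = \left(8 \left(-4\right) - 7\right)^{2} = \left(-32 - 7\right)^{2} = \left(-39\right)^{2} = 1521$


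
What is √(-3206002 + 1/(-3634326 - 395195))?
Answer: I*√52055981077230854403/4029521 ≈ 1790.5*I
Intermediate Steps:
√(-3206002 + 1/(-3634326 - 395195)) = √(-3206002 + 1/(-4029521)) = √(-3206002 - 1/4029521) = √(-12918652385043/4029521) = I*√52055981077230854403/4029521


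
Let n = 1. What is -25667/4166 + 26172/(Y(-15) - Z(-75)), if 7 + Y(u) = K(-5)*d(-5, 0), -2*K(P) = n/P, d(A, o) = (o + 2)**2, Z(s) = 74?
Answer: -555506561/1678898 ≈ -330.88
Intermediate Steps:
d(A, o) = (2 + o)**2
K(P) = -1/(2*P)
Y(u) = -33/5 (Y(u) = -7 + (-1/2/(-5))*(2 + 0)**2 = -7 - 1/2*(-1/5)*2**2 = -7 + (1/10)*4 = -7 + 2/5 = -33/5)
-25667/4166 + 26172/(Y(-15) - Z(-75)) = -25667/4166 + 26172/(-33/5 - 1*74) = -25667*1/4166 + 26172/(-33/5 - 74) = -25667/4166 + 26172/(-403/5) = -25667/4166 + 26172*(-5/403) = -25667/4166 - 130860/403 = -555506561/1678898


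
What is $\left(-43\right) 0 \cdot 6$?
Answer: $0$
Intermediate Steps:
$\left(-43\right) 0 \cdot 6 = 0 \cdot 6 = 0$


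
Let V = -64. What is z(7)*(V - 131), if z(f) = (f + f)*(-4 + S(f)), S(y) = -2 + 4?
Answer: 5460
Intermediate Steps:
S(y) = 2
z(f) = -4*f (z(f) = (f + f)*(-4 + 2) = (2*f)*(-2) = -4*f)
z(7)*(V - 131) = (-4*7)*(-64 - 131) = -28*(-195) = 5460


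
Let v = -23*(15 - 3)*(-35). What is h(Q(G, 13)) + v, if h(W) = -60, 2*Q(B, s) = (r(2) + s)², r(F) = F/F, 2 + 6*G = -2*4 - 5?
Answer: 9600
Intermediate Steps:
G = -5/2 (G = -⅓ + (-2*4 - 5)/6 = -⅓ + (-8 - 5)/6 = -⅓ + (⅙)*(-13) = -⅓ - 13/6 = -5/2 ≈ -2.5000)
r(F) = 1
Q(B, s) = (1 + s)²/2
v = 9660 (v = -23*12*(-35) = -276*(-35) = 9660)
h(Q(G, 13)) + v = -60 + 9660 = 9600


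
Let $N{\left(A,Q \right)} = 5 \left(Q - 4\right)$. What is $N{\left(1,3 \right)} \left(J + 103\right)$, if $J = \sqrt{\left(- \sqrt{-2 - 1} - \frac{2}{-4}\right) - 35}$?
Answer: $-515 - \frac{5 \sqrt{-138 - 4 i \sqrt{3}}}{2} \approx -515.74 + 29.378 i$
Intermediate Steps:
$N{\left(A,Q \right)} = -20 + 5 Q$ ($N{\left(A,Q \right)} = 5 \left(-4 + Q\right) = -20 + 5 Q$)
$J = \sqrt{- \frac{69}{2} - i \sqrt{3}}$ ($J = \sqrt{\left(- \sqrt{-3} - - \frac{1}{2}\right) - 35} = \sqrt{\left(- i \sqrt{3} + \frac{1}{2}\right) - 35} = \sqrt{\left(\frac{1}{2} - i \sqrt{3}\right) - 35} = \sqrt{- \frac{69}{2} - i \sqrt{3}} \approx 0.1474 - 5.8755 i$)
$N{\left(1,3 \right)} \left(J + 103\right) = \left(-20 + 5 \cdot 3\right) \left(\frac{\sqrt{-138 - 4 i \sqrt{3}}}{2} + 103\right) = \left(-20 + 15\right) \left(103 + \frac{\sqrt{-138 - 4 i \sqrt{3}}}{2}\right) = - 5 \left(103 + \frac{\sqrt{-138 - 4 i \sqrt{3}}}{2}\right) = -515 - \frac{5 \sqrt{-138 - 4 i \sqrt{3}}}{2}$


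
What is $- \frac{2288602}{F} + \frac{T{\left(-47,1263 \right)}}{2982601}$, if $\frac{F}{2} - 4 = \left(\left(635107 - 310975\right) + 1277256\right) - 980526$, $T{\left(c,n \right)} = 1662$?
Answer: $- \frac{3411961427609}{1851795552466} \approx -1.8425$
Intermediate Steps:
$F = 1241732$ ($F = 8 + 2 \left(\left(\left(635107 - 310975\right) + 1277256\right) - 980526\right) = 8 + 2 \left(\left(324132 + 1277256\right) - 980526\right) = 8 + 2 \left(1601388 - 980526\right) = 8 + 2 \cdot 620862 = 8 + 1241724 = 1241732$)
$- \frac{2288602}{F} + \frac{T{\left(-47,1263 \right)}}{2982601} = - \frac{2288602}{1241732} + \frac{1662}{2982601} = \left(-2288602\right) \frac{1}{1241732} + 1662 \cdot \frac{1}{2982601} = - \frac{1144301}{620866} + \frac{1662}{2982601} = - \frac{3411961427609}{1851795552466}$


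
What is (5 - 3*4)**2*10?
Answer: 490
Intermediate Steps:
(5 - 3*4)**2*10 = (5 - 12)**2*10 = (-7)**2*10 = 49*10 = 490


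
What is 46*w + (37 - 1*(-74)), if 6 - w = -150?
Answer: 7287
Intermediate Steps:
w = 156 (w = 6 - 1*(-150) = 6 + 150 = 156)
46*w + (37 - 1*(-74)) = 46*156 + (37 - 1*(-74)) = 7176 + (37 + 74) = 7176 + 111 = 7287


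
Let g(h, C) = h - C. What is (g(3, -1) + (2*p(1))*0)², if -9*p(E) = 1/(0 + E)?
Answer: 16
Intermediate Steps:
p(E) = -1/(9*E) (p(E) = -1/(9*(0 + E)) = -1/(9*E))
(g(3, -1) + (2*p(1))*0)² = ((3 - 1*(-1)) + (2*(-⅑/1))*0)² = ((3 + 1) + (2*(-⅑*1))*0)² = (4 + (2*(-⅑))*0)² = (4 - 2/9*0)² = (4 + 0)² = 4² = 16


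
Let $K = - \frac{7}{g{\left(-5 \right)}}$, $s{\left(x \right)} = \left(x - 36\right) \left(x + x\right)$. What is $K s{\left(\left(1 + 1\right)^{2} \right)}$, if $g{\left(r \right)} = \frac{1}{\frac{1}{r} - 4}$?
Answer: $- \frac{37632}{5} \approx -7526.4$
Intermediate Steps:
$g{\left(r \right)} = \frac{1}{-4 + \frac{1}{r}}$
$s{\left(x \right)} = 2 x \left(-36 + x\right)$ ($s{\left(x \right)} = \left(-36 + x\right) 2 x = 2 x \left(-36 + x\right)$)
$K = \frac{147}{5}$ ($K = - \frac{7}{\left(-1\right) \left(-5\right) \frac{1}{-1 + 4 \left(-5\right)}} = - \frac{7}{\left(-1\right) \left(-5\right) \frac{1}{-1 - 20}} = - \frac{7}{\left(-1\right) \left(-5\right) \frac{1}{-21}} = - \frac{7}{\left(-1\right) \left(-5\right) \left(- \frac{1}{21}\right)} = - \frac{7}{- \frac{5}{21}} = \left(-7\right) \left(- \frac{21}{5}\right) = \frac{147}{5} \approx 29.4$)
$K s{\left(\left(1 + 1\right)^{2} \right)} = \frac{147 \cdot 2 \left(1 + 1\right)^{2} \left(-36 + \left(1 + 1\right)^{2}\right)}{5} = \frac{147 \cdot 2 \cdot 2^{2} \left(-36 + 2^{2}\right)}{5} = \frac{147 \cdot 2 \cdot 4 \left(-36 + 4\right)}{5} = \frac{147 \cdot 2 \cdot 4 \left(-32\right)}{5} = \frac{147}{5} \left(-256\right) = - \frac{37632}{5}$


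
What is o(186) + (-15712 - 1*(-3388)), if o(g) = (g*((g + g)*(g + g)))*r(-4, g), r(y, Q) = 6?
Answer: 154424220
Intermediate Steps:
o(g) = 24*g³ (o(g) = (g*((g + g)*(g + g)))*6 = (g*((2*g)*(2*g)))*6 = (g*(4*g²))*6 = (4*g³)*6 = 24*g³)
o(186) + (-15712 - 1*(-3388)) = 24*186³ + (-15712 - 1*(-3388)) = 24*6434856 + (-15712 + 3388) = 154436544 - 12324 = 154424220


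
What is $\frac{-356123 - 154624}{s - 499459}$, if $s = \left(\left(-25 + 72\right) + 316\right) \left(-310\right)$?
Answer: $\frac{510747}{611989} \approx 0.83457$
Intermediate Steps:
$s = -112530$ ($s = \left(47 + 316\right) \left(-310\right) = 363 \left(-310\right) = -112530$)
$\frac{-356123 - 154624}{s - 499459} = \frac{-356123 - 154624}{-112530 - 499459} = - \frac{510747}{-611989} = \left(-510747\right) \left(- \frac{1}{611989}\right) = \frac{510747}{611989}$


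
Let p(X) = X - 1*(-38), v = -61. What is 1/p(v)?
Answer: -1/23 ≈ -0.043478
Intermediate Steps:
p(X) = 38 + X (p(X) = X + 38 = 38 + X)
1/p(v) = 1/(38 - 61) = 1/(-23) = -1/23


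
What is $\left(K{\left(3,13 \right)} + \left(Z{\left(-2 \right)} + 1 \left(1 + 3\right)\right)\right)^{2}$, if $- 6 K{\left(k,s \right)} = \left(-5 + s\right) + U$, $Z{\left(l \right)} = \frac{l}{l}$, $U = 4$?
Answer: $9$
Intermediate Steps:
$Z{\left(l \right)} = 1$
$K{\left(k,s \right)} = \frac{1}{6} - \frac{s}{6}$ ($K{\left(k,s \right)} = - \frac{\left(-5 + s\right) + 4}{6} = - \frac{-1 + s}{6} = \frac{1}{6} - \frac{s}{6}$)
$\left(K{\left(3,13 \right)} + \left(Z{\left(-2 \right)} + 1 \left(1 + 3\right)\right)\right)^{2} = \left(\left(\frac{1}{6} - \frac{13}{6}\right) + \left(1 + 1 \left(1 + 3\right)\right)\right)^{2} = \left(\left(\frac{1}{6} - \frac{13}{6}\right) + \left(1 + 1 \cdot 4\right)\right)^{2} = \left(-2 + \left(1 + 4\right)\right)^{2} = \left(-2 + 5\right)^{2} = 3^{2} = 9$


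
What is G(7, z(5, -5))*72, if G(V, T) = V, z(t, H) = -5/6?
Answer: 504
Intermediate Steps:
z(t, H) = -5/6 (z(t, H) = -5*1/6 = -5/6)
G(7, z(5, -5))*72 = 7*72 = 504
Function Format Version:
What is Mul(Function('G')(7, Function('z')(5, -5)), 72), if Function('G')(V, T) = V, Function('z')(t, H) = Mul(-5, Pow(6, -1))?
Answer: 504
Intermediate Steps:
Function('z')(t, H) = Rational(-5, 6) (Function('z')(t, H) = Mul(-5, Rational(1, 6)) = Rational(-5, 6))
Mul(Function('G')(7, Function('z')(5, -5)), 72) = Mul(7, 72) = 504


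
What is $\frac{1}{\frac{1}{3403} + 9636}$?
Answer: $\frac{3403}{32791309} \approx 0.00010378$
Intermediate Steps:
$\frac{1}{\frac{1}{3403} + 9636} = \frac{1}{\frac{32791309}{3403}} = \frac{3403}{32791309}$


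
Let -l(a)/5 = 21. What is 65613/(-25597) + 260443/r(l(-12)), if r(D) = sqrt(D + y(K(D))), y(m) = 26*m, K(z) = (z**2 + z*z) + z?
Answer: -65613/25597 + 260443*sqrt(63385)/190155 ≈ 342.26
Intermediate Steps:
l(a) = -105 (l(a) = -5*21 = -105)
K(z) = z + 2*z**2 (K(z) = (z**2 + z**2) + z = 2*z**2 + z = z + 2*z**2)
r(D) = sqrt(D + 26*D*(1 + 2*D)) (r(D) = sqrt(D + 26*(D*(1 + 2*D))) = sqrt(D + 26*D*(1 + 2*D)))
65613/(-25597) + 260443/r(l(-12)) = 65613/(-25597) + 260443/(sqrt(-105*(27 + 52*(-105)))) = 65613*(-1/25597) + 260443/(sqrt(-105*(27 - 5460))) = -65613/25597 + 260443/(sqrt(-105*(-5433))) = -65613/25597 + 260443/(sqrt(570465)) = -65613/25597 + 260443/((3*sqrt(63385))) = -65613/25597 + 260443*(sqrt(63385)/190155) = -65613/25597 + 260443*sqrt(63385)/190155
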